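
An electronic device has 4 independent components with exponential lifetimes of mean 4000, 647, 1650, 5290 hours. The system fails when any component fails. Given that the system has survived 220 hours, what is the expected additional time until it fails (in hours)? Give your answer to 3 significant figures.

386

First-failure rate Σλ = 1/4000 + 1/647 + 1/1650 + 1/5290 = 0.00259069.
By memorylessness the expected residual is 1/Σλ = 385.997 hours, regardless of the 220 already elapsed.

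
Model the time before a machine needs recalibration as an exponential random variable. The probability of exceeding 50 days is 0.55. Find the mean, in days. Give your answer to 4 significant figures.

e^(−λ·50) = 0.55 ⇒ λ = −ln(0.55)/50 = 0.0119567.
Mean = 1/λ = 83.6348 days.

83.63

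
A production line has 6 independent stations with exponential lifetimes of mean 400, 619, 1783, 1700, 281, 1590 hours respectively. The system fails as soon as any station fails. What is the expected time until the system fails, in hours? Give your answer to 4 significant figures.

105.8

The first failure time is exponential with rate Σλ_i = 1/400 + 1/619 + 1/1783 + 1/1700 + 1/281 + 1/1590 = 0.00945225 per hour.
E[min] = 1/Σλ = 1/0.00945225 = 105.795 hours.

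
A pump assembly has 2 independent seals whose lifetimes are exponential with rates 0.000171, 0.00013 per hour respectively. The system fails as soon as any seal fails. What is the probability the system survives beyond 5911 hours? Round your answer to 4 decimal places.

The time to first failure is exponential with rate Σλ = 0.000171 + 0.00013 = 0.000301.
P(min > 5911) = e^(−0.000301·5911) = e^(−1.7792) ≈ 0.1688.

0.1688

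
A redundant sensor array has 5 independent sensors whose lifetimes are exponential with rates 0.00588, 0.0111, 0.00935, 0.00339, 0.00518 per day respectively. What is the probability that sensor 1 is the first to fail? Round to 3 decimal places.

The time to first failure is exponential with rate Σλ = 0.00588 + 0.0111 + 0.00935 + 0.00339 + 0.00518 = 0.0349.
P(sensor 1 first) = λ_1/Σλ = 0.00588/0.0349 ≈ 0.168.

0.168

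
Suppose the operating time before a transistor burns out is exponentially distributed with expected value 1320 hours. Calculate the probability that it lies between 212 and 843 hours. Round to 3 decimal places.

0.324

The rate is λ = 1/1320 = 0.000757576 per hour.
P(212 < X < 843) = e^(−λ·212) − e^(−λ·843) = 0.85163 − 0.52801 ≈ 0.324.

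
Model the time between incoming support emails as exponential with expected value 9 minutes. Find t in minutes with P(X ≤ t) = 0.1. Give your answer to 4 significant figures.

The rate is λ = 1/9 = 0.111111 per minute.
Set 1 − e^(−λt) = 0.1, so t = −ln(0.9)/λ = 0.10536/0.111111 ≈ 0.948245 minutes.

0.9482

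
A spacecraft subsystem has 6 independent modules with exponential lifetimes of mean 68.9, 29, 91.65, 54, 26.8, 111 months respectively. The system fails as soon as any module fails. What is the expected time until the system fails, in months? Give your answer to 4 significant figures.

8.016

The first failure time is exponential with rate Σλ_i = 1/68.9 + 1/29 + 1/91.65 + 1/54 + 1/26.8 + 1/111 = 0.124749 per month.
E[min] = 1/Σλ = 1/0.124749 = 8.01612 months.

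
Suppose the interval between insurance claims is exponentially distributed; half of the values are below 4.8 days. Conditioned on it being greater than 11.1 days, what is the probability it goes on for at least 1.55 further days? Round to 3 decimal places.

0.799

For an exponential, median = ln(2)/λ, so λ = ln 2 / 4.8 = 0.144406 per day.
The exponential is memoryless, so the remaining time is again Exp(λ): the condition X > 11.1 is irrelevant.
P(X > 1.55) = e^(−0.22383) ≈ 0.799.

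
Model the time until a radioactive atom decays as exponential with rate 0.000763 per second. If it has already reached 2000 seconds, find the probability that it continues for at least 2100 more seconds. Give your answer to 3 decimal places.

0.201

By the memoryless property, P(X > 2000+2100 | X > 2000) = P(X > 2100).
P(X > 2100) = e^(−1.6023) ≈ 0.201.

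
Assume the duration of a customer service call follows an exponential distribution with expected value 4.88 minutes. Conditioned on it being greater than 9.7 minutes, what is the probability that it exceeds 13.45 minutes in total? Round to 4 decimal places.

The rate is λ = 1/4.88 = 0.204918 per minute.
The exponential is memoryless, so the remaining time is again Exp(λ): the condition X > 9.7 is irrelevant.
P(X > 3.75) = e^(−0.76844) ≈ 0.4637.

0.4637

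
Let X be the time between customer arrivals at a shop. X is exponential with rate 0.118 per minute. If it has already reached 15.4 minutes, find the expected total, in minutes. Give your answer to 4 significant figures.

23.87

By memorylessness, E[X | X > 15.4] = 15.4 + 1/λ = 15.4 + 8.47458 = 23.8746 minutes.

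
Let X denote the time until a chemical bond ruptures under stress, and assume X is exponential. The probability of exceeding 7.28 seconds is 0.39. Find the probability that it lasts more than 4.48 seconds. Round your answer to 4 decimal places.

e^(−λ·7.28) = 0.39 ⇒ λ = −ln(0.39)/7.28 = 0.129342.
P(X > 4.48) = e^(−0.129342·4.48) = e^(−0.57945) ≈ 0.5602.

0.5602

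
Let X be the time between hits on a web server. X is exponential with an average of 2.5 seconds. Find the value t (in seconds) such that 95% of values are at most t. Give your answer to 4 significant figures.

7.489

The rate is λ = 1/2.5 = 0.4 per second.
Set 1 − e^(−λt) = 0.95, so t = −ln(0.05)/λ = 2.9957/0.4 ≈ 7.48933 seconds.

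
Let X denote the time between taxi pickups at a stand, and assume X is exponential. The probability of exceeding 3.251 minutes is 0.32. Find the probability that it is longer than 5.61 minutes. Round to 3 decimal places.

0.140

e^(−λ·3.251) = 0.32 ⇒ λ = −ln(0.32)/3.251 = 0.350487.
P(X > 5.61) = e^(−0.350487·5.61) = e^(−1.9662) ≈ 0.140.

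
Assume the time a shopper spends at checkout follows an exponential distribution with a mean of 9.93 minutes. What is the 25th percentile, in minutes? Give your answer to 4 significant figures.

2.857

The rate is λ = 1/9.93 = 0.100705 per minute.
Set 1 − e^(−λt) = 0.25, so t = −ln(0.75)/λ = 0.28768/0.100705 ≈ 2.85668 minutes.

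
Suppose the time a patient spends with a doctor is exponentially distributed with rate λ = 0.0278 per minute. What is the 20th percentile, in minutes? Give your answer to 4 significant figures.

Set 1 − e^(−λt) = 0.2, so t = −ln(0.8)/λ = 0.22314/0.0278 ≈ 8.02675 minutes.

8.027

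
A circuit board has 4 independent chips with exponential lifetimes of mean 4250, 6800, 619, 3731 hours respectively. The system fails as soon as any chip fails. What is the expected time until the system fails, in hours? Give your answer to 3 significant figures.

The first failure time is exponential with rate Σλ_i = 1/4250 + 1/6800 + 1/619 + 1/3731 = 0.00226589 per hour.
E[min] = 1/Σλ = 1/0.00226589 = 441.328 hours.

441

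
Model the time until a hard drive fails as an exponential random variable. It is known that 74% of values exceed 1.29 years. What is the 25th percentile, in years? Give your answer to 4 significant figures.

e^(−λ·1.29) = 0.74 ⇒ λ = −ln(0.74)/1.29 = 0.233415.
25th percentile: 1 − e^(−λt) = 0.25, t = −ln(0.75)/λ = 1.23249 years.

1.232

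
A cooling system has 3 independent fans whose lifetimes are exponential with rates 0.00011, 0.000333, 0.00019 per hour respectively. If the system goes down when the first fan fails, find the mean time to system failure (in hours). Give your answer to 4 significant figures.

1580

The time to first failure is exponential with rate Σλ = 0.00011 + 0.000333 + 0.00019 = 0.000633.
E[min] = 1/Σλ = 1/0.000633 = 1579.78 hours.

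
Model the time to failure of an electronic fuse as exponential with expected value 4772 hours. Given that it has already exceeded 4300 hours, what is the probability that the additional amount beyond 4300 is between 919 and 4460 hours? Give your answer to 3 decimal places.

The rate is λ = 1/4772 = 0.000209556 per hour.
Memoryless: the residual past 4300 is again Exp(λ).
P(919 < residual < 4460) = e^(−λ·919) − e^(−λ·4460) = 0.82483 − 0.39274 ≈ 0.432.

0.432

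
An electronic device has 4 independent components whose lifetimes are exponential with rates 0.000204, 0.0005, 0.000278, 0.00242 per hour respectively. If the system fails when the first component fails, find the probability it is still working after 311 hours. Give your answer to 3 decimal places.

0.347

The time to first failure is exponential with rate Σλ = 0.000204 + 0.0005 + 0.000278 + 0.00242 = 0.003402.
P(min > 311) = e^(−0.003402·311) = e^(−1.058) ≈ 0.347.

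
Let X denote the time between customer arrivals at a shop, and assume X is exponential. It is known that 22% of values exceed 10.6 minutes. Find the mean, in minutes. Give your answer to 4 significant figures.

7.001

e^(−λ·10.6) = 0.22 ⇒ λ = −ln(0.22)/10.6 = 0.142842.
Mean = 1/λ = 7.00073 minutes.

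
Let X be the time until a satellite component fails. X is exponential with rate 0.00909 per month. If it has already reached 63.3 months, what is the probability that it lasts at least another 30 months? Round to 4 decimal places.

By the memoryless property, P(X > 63.3+30 | X > 63.3) = P(X > 30).
P(X > 30) = e^(−0.2727) ≈ 0.7613.

0.7613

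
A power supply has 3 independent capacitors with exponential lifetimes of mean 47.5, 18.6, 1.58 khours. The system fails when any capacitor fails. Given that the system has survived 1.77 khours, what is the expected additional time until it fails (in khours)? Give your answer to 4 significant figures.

1.413

First-failure rate Σλ = 1/47.5 + 1/18.6 + 1/1.58 = 0.707727.
By memorylessness the expected residual is 1/Σλ = 1.41297 khours, regardless of the 1.77 already elapsed.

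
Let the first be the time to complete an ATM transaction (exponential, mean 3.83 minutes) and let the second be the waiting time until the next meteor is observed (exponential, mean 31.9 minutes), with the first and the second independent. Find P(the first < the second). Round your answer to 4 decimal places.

0.8928

λ_1 = 1/3.83 = 0.261097, λ_2 = 1/31.9 = 0.031348.
For independent exponentials, P(the first < the second) = λ_1/(λ_1+λ_2) = 0.261097/0.292445 ≈ 0.8928.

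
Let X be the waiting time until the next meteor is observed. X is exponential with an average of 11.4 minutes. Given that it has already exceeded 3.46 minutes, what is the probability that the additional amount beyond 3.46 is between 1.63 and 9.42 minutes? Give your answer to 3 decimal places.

The rate is λ = 1/11.4 = 0.0877193 per minute.
Memoryless: the residual past 3.46 is again Exp(λ).
P(1.63 < residual < 9.42) = e^(−λ·1.63) − e^(−λ·9.42) = 0.86677 − 0.43766 ≈ 0.429.

0.429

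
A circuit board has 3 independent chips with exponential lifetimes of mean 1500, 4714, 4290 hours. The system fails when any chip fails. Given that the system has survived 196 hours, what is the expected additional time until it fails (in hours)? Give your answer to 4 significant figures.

899.4

First-failure rate Σλ = 1/1500 + 1/4714 + 1/4290 = 0.0011119.
By memorylessness the expected residual is 1/Σλ = 899.361 hours, regardless of the 196 already elapsed.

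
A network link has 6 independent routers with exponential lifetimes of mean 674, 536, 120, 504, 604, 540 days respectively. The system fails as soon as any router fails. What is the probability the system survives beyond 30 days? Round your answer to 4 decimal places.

The first failure time is exponential with rate Σλ_i = 1/674 + 1/536 + 1/120 + 1/504 + 1/604 + 1/540 = 0.0171743 per day.
P(min > 30) = e^(−0.0171743·30) = e^(−0.51523) ≈ 0.5974.

0.5974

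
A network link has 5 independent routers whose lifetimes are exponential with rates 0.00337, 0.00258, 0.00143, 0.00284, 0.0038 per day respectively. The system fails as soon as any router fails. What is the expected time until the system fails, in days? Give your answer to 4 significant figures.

The time to first failure is exponential with rate Σλ = 0.00337 + 0.00258 + 0.00143 + 0.00284 + 0.0038 = 0.01402.
E[min] = 1/Σλ = 1/0.01402 = 71.3267 days.

71.33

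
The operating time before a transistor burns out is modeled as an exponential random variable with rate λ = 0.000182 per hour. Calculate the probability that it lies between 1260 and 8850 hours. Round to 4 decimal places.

P(1260 < X < 8850) = e^(−λ·1260) − e^(−λ·8850) = 0.79507 − 0.19975 ≈ 0.5953.

0.5953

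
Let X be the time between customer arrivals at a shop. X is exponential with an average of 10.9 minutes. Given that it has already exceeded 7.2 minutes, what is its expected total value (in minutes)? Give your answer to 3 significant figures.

The rate is λ = 1/10.9 = 0.0917431 per minute.
By memorylessness, E[X | X > 7.2] = 7.2 + 1/λ = 7.2 + 10.9 = 18.1 minutes.

18.1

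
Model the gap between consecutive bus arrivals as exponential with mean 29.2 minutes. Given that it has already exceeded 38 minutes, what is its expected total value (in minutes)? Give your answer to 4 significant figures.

The rate is λ = 1/29.2 = 0.0342466 per minute.
By memorylessness, E[X | X > 38] = 38 + 1/λ = 38 + 29.2 = 67.2 minutes.

67.20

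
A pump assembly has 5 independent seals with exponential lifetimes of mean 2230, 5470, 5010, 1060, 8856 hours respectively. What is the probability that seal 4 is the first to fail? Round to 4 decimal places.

0.4999

Rates: λ_i = 1/mean_i → 0.00044843, 0.000182815, 0.000199601, 0.000943396, 0.000112918; Σλ = 0.00188716.
P(seal 4 first) = λ_4/Σλ = 0.000943396/0.00188716 ≈ 0.4999.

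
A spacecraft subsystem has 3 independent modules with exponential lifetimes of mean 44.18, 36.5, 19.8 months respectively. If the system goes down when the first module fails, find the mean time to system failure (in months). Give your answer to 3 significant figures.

9.95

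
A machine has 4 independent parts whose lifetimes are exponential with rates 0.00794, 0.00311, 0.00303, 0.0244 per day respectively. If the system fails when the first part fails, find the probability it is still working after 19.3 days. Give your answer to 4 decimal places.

0.4758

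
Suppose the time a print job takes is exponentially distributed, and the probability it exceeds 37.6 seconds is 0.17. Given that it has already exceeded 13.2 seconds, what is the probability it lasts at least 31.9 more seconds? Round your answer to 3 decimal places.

From e^(−λ·37.6) = 0.17, λ = −ln(0.17)/37.6 = 0.0471265.
Memoryless: P(X > 13.2+31.9 | X > 13.2) = P(X > 31.9) = e^(−0.0471265·31.9) ≈ 0.222.

0.222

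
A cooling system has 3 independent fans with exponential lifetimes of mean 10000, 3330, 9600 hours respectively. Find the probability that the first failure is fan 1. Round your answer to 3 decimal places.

0.198

Rates: λ_i = 1/mean_i → 0.0001, 0.0003003, 0.000104167; Σλ = 0.000504467.
P(fan 1 first) = λ_1/Σλ = 0.0001/0.000504467 ≈ 0.198.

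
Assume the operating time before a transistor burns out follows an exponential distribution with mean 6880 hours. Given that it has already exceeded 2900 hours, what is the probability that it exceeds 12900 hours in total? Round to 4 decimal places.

0.2338

The rate is λ = 1/6880 = 0.000145349 per hour.
By the memoryless property, P(X > 2900+10000 | X > 2900) = P(X > 10000).
P(X > 10000) = e^(−1.4535) ≈ 0.2338.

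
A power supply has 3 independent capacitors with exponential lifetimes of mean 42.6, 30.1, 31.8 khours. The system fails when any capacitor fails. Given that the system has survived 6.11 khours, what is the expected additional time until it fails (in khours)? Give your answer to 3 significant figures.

First-failure rate Σλ = 1/42.6 + 1/30.1 + 1/31.8 = 0.0881433.
By memorylessness the expected residual is 1/Σλ = 11.3452 khours, regardless of the 6.11 already elapsed.

11.3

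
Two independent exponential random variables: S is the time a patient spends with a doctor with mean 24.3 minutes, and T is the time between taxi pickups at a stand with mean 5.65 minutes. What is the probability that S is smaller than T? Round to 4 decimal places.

0.1886

λ_1 = 1/24.3 = 0.0411523, λ_2 = 1/5.65 = 0.176991.
For independent exponentials, P(S < T) = λ_1/(λ_1+λ_2) = 0.0411523/0.218143 ≈ 0.1886.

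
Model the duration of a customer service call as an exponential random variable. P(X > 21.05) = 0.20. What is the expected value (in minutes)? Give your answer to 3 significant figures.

13.1

e^(−λ·21.05) = 0.20 ⇒ λ = −ln(0.20)/21.05 = 0.0764579.
Mean = 1/λ = 13.0791 minutes.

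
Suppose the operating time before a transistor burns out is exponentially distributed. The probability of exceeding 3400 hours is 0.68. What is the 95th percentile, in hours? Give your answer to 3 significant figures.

e^(−λ·3400) = 0.68 ⇒ λ = −ln(0.68)/3400 = 0.00011343.
95th percentile: 1 − e^(−λt) = 0.95, t = −ln(0.05)/λ = 26410.4 hours.

26400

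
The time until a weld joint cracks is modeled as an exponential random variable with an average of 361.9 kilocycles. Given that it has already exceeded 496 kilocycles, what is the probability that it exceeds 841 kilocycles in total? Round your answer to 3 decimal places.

0.385

The rate is λ = 1/361.9 = 0.00276319 per kilocycle.
P(X > s+t | X > s) = e^(−λ(s+t))/e^(−λs) = e^(−λt), independent of s = 496.
P(X > 345) = e^(−0.9533) ≈ 0.385.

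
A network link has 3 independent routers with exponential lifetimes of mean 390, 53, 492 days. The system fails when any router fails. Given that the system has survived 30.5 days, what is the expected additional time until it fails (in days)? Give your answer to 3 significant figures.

First-failure rate Σλ = 1/390 + 1/53 + 1/492 = 0.0234645.
By memorylessness the expected residual is 1/Σλ = 42.6175 days, regardless of the 30.5 already elapsed.

42.6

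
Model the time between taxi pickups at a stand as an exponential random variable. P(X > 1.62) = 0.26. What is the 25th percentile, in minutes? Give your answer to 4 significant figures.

e^(−λ·1.62) = 0.26 ⇒ λ = −ln(0.26)/1.62 = 0.831527.
25th percentile: 1 − e^(−λt) = 0.25, t = −ln(0.75)/λ = 0.345968 minutes.

0.3460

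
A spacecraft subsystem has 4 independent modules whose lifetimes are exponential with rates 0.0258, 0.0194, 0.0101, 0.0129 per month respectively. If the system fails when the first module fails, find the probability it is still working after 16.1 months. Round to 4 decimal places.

The time to first failure is exponential with rate Σλ = 0.0258 + 0.0194 + 0.0101 + 0.0129 = 0.0682.
P(min > 16.1) = e^(−0.0682·16.1) = e^(−1.098) ≈ 0.3335.

0.3335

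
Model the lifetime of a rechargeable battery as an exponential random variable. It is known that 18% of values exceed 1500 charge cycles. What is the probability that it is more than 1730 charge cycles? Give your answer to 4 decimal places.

0.1384

e^(−λ·1500) = 0.18 ⇒ λ = −ln(0.18)/1500 = 0.0011432.
P(X > 1730) = e^(−0.0011432·1730) = e^(−1.9777) ≈ 0.1384.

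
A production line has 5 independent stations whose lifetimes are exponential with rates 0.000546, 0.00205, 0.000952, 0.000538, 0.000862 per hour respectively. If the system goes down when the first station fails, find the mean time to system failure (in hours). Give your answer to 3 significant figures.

The time to first failure is exponential with rate Σλ = 0.000546 + 0.00205 + 0.000952 + 0.000538 + 0.000862 = 0.004948.
E[min] = 1/Σλ = 1/0.004948 = 202.102 hours.

202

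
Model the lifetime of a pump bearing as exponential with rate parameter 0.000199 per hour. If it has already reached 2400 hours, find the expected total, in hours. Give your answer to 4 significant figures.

7425

By memorylessness, E[X | X > 2400] = 2400 + 1/λ = 2400 + 5025.13 = 7425.13 hours.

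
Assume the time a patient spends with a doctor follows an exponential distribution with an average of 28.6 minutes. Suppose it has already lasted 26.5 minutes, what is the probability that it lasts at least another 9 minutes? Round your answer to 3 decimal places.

0.730

The rate is λ = 1/28.6 = 0.034965 per minute.
The exponential is memoryless, so the remaining time is again Exp(λ): the condition X > 26.5 is irrelevant.
P(X > 9) = e^(−0.31469) ≈ 0.730.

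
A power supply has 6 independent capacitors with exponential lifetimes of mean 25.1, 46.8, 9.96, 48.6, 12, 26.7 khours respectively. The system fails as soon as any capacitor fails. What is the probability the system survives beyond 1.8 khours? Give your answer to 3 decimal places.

0.580

The first failure time is exponential with rate Σλ_i = 1/25.1 + 1/46.8 + 1/9.96 + 1/48.6 + 1/12 + 1/26.7 = 0.302972 per khour.
P(min > 1.8) = e^(−0.302972·1.8) = e^(−0.54535) ≈ 0.580.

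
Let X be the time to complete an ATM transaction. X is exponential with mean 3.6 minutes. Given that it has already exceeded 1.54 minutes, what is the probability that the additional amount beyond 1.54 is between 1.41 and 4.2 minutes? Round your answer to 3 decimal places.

The rate is λ = 1/3.6 = 0.277778 per minute.
Memoryless: the residual past 1.54 is again Exp(λ).
P(1.41 < residual < 4.2) = e^(−λ·1.41) − e^(−λ·4.2) = 0.67593 − 0.31140 ≈ 0.365.

0.365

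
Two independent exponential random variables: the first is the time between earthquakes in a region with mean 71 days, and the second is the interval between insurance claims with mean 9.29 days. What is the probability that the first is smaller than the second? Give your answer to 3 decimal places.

λ_1 = 1/71 = 0.0140845, λ_2 = 1/9.29 = 0.107643.
For independent exponentials, P(the first < the second) = λ_1/(λ_1+λ_2) = 0.0140845/0.121727 ≈ 0.116.

0.116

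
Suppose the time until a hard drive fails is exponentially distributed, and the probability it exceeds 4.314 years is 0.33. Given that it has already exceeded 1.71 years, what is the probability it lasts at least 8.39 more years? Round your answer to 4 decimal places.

0.1158

From e^(−λ·4.314) = 0.33, λ = −ln(0.33)/4.314 = 0.256992.
Memoryless: P(X > 1.71+8.39 | X > 1.71) = P(X > 8.39) = e^(−0.256992·8.39) ≈ 0.1158.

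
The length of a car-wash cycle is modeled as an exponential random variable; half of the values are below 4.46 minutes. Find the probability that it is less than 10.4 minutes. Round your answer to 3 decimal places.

0.801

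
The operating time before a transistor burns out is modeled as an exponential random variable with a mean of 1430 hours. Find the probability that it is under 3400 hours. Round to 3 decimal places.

The rate is λ = 1/1430 = 0.000699301 per hour.
P(X ≤ 3400) = 1 − e^(−λ·3400) = 1 − e^(−2.3776) ≈ 0.907.

0.907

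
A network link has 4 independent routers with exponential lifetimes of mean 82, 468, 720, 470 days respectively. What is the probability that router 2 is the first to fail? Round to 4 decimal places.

Rates: λ_i = 1/mean_i → 0.0121951, 0.00213675, 0.00138889, 0.00212766; Σλ = 0.0178484.
P(router 2 first) = λ_2/Σλ = 0.00213675/0.0178484 ≈ 0.1197.

0.1197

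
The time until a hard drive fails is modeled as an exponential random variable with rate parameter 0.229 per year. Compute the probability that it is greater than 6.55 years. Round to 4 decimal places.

0.2231

P(X > 6.55) = e^(−λ·6.55) = e^(−1.5) ≈ 0.2231.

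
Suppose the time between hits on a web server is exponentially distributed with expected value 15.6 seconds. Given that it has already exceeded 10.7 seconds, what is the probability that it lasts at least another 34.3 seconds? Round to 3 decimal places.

0.111

The rate is λ = 1/15.6 = 0.0641026 per second.
The exponential is memoryless, so the remaining time is again Exp(λ): the condition X > 10.7 is irrelevant.
P(X > 34.3) = e^(−2.1987) ≈ 0.111.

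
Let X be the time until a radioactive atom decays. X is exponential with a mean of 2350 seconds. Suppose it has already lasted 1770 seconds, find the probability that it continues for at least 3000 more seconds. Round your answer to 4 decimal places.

0.2790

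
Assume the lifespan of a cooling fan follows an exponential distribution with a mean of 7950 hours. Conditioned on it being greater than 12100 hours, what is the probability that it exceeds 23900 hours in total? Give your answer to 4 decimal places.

The rate is λ = 1/7950 = 0.000125786 per hour.
P(X > s+t | X > s) = e^(−λ(s+t))/e^(−λs) = e^(−λt), independent of s = 12100.
P(X > 11800) = e^(−1.4843) ≈ 0.2267.

0.2267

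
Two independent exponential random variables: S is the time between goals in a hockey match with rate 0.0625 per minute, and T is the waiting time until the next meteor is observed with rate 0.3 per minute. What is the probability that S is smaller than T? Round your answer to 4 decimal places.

0.1724

λ_1 = 0.0625, λ_2 = 0.3.
For independent exponentials, P(S < T) = λ_1/(λ_1+λ_2) = 0.0625/0.3625 ≈ 0.1724.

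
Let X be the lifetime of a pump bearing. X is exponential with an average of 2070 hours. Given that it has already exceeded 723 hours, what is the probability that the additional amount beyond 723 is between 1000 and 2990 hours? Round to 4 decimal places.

0.3810

The rate is λ = 1/2070 = 0.000483092 per hour.
Memoryless: the residual past 723 is again Exp(λ).
P(1000 < residual < 2990) = e^(−λ·1000) − e^(−λ·2990) = 0.61687 − 0.23588 ≈ 0.3810.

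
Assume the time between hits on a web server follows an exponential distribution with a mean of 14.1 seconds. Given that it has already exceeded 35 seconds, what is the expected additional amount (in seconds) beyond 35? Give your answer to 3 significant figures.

The rate is λ = 1/14.1 = 0.070922 per second.
By memorylessness, the remaining amount past any threshold is again Exp(λ) with mean 1/λ = 14.1 seconds.

14.1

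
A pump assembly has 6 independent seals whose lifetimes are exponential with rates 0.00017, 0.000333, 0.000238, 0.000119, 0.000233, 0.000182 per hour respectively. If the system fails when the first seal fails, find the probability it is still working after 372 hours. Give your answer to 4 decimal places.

0.6223

The time to first failure is exponential with rate Σλ = 0.00017 + 0.000333 + 0.000238 + 0.000119 + 0.000233 + 0.000182 = 0.001275.
P(min > 372) = e^(−0.001275·372) = e^(−0.4743) ≈ 0.6223.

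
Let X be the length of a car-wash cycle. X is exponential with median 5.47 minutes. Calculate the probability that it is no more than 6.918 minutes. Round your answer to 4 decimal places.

For an exponential, median = ln(2)/λ, so λ = ln 2 / 5.47 = 0.126718 per minute.
P(X ≤ 6.918) = 1 − e^(−λ·6.918) = 1 − e^(−0.87663) ≈ 0.5838.

0.5838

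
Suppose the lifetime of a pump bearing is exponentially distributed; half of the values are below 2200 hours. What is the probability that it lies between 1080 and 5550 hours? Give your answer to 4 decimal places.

0.5376

For an exponential, median = ln(2)/λ, so λ = ln 2 / 2200 = 0.000315067 per hour.
P(1080 < X < 5550) = e^(−λ·1080) − e^(−λ·5550) = 0.71158 − 0.17401 ≈ 0.5376.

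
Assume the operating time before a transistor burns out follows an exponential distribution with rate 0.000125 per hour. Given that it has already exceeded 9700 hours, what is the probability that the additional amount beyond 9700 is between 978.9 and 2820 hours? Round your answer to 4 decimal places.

0.1819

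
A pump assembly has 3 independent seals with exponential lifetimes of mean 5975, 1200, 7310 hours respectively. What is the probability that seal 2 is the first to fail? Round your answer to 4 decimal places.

Rates: λ_i = 1/mean_i → 0.000167364, 0.000833333, 0.000136799; Σλ = 0.0011375.
P(seal 2 first) = λ_2/Σλ = 0.000833333/0.0011375 ≈ 0.7326.

0.7326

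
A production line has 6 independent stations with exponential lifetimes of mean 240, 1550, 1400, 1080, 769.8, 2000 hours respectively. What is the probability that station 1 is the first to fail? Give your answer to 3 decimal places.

0.505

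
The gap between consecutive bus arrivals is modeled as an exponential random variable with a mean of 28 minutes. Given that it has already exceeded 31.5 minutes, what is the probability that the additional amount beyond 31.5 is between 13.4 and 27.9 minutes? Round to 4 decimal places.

The rate is λ = 1/28 = 0.0357143 per minute.
Memoryless: the residual past 31.5 is again Exp(λ).
P(13.4 < residual < 27.9) = e^(−λ·13.4) − e^(−λ·27.9) = 0.61967 − 0.36920 ≈ 0.2505.

0.2505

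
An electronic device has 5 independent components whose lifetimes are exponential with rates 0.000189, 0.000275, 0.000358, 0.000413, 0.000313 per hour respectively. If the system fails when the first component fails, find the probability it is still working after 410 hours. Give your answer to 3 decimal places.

The time to first failure is exponential with rate Σλ = 0.000189 + 0.000275 + 0.000358 + 0.000413 + 0.000313 = 0.001548.
P(min > 410) = e^(−0.001548·410) = e^(−0.63468) ≈ 0.530.

0.530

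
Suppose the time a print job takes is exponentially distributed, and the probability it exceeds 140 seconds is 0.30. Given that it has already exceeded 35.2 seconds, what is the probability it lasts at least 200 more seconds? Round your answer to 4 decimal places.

From e^(−λ·140) = 0.30, λ = −ln(0.30)/140 = 0.00859981.
Memoryless: P(X > 35.2+200 | X > 35.2) = P(X > 200) = e^(−0.00859981·200) ≈ 0.1791.

0.1791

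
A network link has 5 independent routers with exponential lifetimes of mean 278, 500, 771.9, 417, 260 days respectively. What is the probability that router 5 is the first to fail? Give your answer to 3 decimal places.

Rates: λ_i = 1/mean_i → 0.00359712, 0.002, 0.0012955, 0.00239808, 0.00384615; Σλ = 0.0131369.
P(router 5 first) = λ_5/Σλ = 0.00384615/0.0131369 ≈ 0.293.

0.293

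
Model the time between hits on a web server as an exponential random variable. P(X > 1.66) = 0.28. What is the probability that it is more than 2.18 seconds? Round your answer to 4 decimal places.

e^(−λ·1.66) = 0.28 ⇒ λ = −ln(0.28)/1.66 = 0.766847.
P(X > 2.18) = e^(−0.766847·2.18) = e^(−1.6717) ≈ 0.1879.

0.1879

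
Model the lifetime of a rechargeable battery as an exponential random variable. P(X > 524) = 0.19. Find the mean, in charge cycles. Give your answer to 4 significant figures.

e^(−λ·524) = 0.19 ⇒ λ = −ln(0.19)/524 = 0.00316933.
Mean = 1/λ = 315.524 charge cycles.

315.5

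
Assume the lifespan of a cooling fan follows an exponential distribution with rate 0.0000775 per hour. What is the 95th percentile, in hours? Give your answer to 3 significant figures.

Set 1 − e^(−λt) = 0.95, so t = −ln(0.05)/λ = 2.9957/0.0000775 ≈ 38654.6 hours.

38700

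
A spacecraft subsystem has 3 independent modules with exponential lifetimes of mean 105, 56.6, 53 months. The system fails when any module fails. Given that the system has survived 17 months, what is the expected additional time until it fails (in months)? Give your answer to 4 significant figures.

First-failure rate Σλ = 1/105 + 1/56.6 + 1/53 = 0.0460596.
By memorylessness the expected residual is 1/Σλ = 21.711 months, regardless of the 17 already elapsed.

21.71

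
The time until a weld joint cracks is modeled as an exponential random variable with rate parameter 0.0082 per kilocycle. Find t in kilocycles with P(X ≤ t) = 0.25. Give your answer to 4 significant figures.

35.08

Set 1 − e^(−λt) = 0.25, so t = −ln(0.75)/λ = 0.28768/0.0082 ≈ 35.0832 kilocycles.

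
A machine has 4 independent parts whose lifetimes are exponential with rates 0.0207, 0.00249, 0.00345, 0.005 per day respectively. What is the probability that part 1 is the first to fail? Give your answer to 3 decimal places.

0.654

The time to first failure is exponential with rate Σλ = 0.0207 + 0.00249 + 0.00345 + 0.005 = 0.03164.
P(part 1 first) = λ_1/Σλ = 0.0207/0.03164 ≈ 0.654.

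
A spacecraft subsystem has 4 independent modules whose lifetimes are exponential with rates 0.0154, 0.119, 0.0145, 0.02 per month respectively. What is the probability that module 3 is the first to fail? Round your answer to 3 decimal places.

0.086

The time to first failure is exponential with rate Σλ = 0.0154 + 0.119 + 0.0145 + 0.02 = 0.1689.
P(module 3 first) = λ_3/Σλ = 0.0145/0.1689 ≈ 0.086.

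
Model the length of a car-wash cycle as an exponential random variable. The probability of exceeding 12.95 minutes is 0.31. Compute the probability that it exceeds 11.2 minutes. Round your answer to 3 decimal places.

e^(−λ·12.95) = 0.31 ⇒ λ = −ln(0.31)/12.95 = 0.0904388.
P(X > 11.2) = e^(−0.0904388·11.2) = e^(−1.0129) ≈ 0.363.

0.363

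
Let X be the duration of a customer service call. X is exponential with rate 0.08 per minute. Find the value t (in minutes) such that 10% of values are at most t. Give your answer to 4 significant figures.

Set 1 − e^(−λt) = 0.1, so t = −ln(0.9)/λ = 0.10536/0.08 ≈ 1.31701 minutes.

1.317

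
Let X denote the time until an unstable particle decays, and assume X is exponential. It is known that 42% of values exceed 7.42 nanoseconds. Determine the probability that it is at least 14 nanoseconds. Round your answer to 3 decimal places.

0.195

e^(−λ·7.42) = 0.42 ⇒ λ = −ln(0.42)/7.42 = 0.116914.
P(X > 14) = e^(−0.116914·14) = e^(−1.6368) ≈ 0.195.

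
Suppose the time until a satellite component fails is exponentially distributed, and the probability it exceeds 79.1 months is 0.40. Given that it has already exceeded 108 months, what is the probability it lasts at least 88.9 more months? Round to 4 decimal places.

From e^(−λ·79.1) = 0.40, λ = −ln(0.40)/79.1 = 0.011584.
Memoryless: P(X > 108+88.9 | X > 108) = P(X > 88.9) = e^(−0.011584·88.9) ≈ 0.3571.

0.3571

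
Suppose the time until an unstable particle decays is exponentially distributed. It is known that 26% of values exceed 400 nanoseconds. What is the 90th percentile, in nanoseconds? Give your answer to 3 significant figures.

e^(−λ·400) = 0.26 ⇒ λ = −ln(0.26)/400 = 0.00336768.
90th percentile: 1 − e^(−λt) = 0.9, t = −ln(0.1)/λ = 683.73 nanoseconds.

684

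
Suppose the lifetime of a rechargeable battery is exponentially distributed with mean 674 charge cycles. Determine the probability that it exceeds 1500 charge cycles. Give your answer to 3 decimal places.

The rate is λ = 1/674 = 0.00148368 per charge cycle.
P(X > 1500) = e^(−λ·1500) = e^(−2.2255) ≈ 0.108.

0.108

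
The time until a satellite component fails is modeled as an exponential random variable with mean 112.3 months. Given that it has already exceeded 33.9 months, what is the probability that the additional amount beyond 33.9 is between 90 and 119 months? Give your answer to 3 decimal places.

0.102

The rate is λ = 1/112.3 = 0.00890472 per month.
Memoryless: the residual past 33.9 is again Exp(λ).
P(90 < residual < 119) = e^(−λ·90) − e^(−λ·119) = 0.44869 − 0.34657 ≈ 0.102.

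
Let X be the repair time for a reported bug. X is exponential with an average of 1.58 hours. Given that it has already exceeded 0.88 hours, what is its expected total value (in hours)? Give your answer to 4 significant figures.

The rate is λ = 1/1.58 = 0.632911 per hour.
By memorylessness, E[X | X > 0.88] = 0.88 + 1/λ = 0.88 + 1.58 = 2.46 hours.

2.460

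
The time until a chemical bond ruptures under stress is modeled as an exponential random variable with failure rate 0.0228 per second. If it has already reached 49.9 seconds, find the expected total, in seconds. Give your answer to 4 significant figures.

93.76

By memorylessness, E[X | X > 49.9] = 49.9 + 1/λ = 49.9 + 43.8596 = 93.7596 seconds.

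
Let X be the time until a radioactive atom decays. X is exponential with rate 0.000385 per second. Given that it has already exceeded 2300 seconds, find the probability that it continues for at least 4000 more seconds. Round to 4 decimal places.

By the memoryless property, P(X > 2300+4000 | X > 2300) = P(X > 4000).
P(X > 4000) = e^(−1.54) ≈ 0.2144.

0.2144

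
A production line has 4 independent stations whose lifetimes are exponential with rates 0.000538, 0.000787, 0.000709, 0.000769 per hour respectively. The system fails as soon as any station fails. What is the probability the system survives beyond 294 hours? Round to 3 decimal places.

The time to first failure is exponential with rate Σλ = 0.000538 + 0.000787 + 0.000709 + 0.000769 = 0.002803.
P(min > 294) = e^(−0.002803·294) = e^(−0.82408) ≈ 0.439.

0.439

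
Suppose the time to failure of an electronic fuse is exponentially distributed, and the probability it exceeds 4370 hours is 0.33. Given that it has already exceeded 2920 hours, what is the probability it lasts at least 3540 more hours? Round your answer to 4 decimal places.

From e^(−λ·4370) = 0.33, λ = −ln(0.33)/4370 = 0.000253699.
Memoryless: P(X > 2920+3540 | X > 2920) = P(X > 3540) = e^(−0.000253699·3540) ≈ 0.4073.

0.4073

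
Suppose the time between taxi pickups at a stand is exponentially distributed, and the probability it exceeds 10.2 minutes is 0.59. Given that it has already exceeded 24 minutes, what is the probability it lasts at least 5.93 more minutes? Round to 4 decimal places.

0.7358

From e^(−λ·10.2) = 0.59, λ = −ln(0.59)/10.2 = 0.0517287.
Memoryless: P(X > 24+5.93 | X > 24) = P(X > 5.93) = e^(−0.0517287·5.93) ≈ 0.7358.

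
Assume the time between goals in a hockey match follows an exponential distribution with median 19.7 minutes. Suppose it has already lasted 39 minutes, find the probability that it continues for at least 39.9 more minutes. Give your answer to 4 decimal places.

0.2456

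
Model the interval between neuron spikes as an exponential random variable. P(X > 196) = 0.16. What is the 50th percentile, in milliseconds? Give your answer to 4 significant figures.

74.13

e^(−λ·196) = 0.16 ⇒ λ = −ln(0.16)/196 = 0.00934991.
50th percentile: 1 − e^(−λt) = 0.5, t = −ln(0.5)/λ = 74.1341 milliseconds.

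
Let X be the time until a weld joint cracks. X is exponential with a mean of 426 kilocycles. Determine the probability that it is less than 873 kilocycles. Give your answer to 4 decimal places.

0.8712

The rate is λ = 1/426 = 0.00234742 per kilocycle.
P(X ≤ 873) = 1 − e^(−λ·873) = 1 − e^(−2.0493) ≈ 0.8712.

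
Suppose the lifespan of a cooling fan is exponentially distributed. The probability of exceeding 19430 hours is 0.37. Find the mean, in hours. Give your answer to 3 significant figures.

19500

e^(−λ·19430) = 0.37 ⇒ λ = −ln(0.37)/19430 = 0.000051171.
Mean = 1/λ = 19542.3 hours.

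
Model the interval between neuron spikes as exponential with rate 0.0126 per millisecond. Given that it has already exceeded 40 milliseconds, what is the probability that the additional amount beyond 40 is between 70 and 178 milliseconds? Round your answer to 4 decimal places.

0.3078

Memoryless: the residual past 40 is again Exp(λ).
P(70 < residual < 178) = e^(−λ·70) − e^(−λ·178) = 0.41395 − 0.10616 ≈ 0.3078.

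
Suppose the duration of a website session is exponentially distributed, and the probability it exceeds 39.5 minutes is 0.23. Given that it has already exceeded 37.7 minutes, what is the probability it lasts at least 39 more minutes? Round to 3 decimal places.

0.234

From e^(−λ·39.5) = 0.23, λ = −ln(0.23)/39.5 = 0.037207.
Memoryless: P(X > 37.7+39 | X > 37.7) = P(X > 39) = e^(−0.037207·39) ≈ 0.234.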